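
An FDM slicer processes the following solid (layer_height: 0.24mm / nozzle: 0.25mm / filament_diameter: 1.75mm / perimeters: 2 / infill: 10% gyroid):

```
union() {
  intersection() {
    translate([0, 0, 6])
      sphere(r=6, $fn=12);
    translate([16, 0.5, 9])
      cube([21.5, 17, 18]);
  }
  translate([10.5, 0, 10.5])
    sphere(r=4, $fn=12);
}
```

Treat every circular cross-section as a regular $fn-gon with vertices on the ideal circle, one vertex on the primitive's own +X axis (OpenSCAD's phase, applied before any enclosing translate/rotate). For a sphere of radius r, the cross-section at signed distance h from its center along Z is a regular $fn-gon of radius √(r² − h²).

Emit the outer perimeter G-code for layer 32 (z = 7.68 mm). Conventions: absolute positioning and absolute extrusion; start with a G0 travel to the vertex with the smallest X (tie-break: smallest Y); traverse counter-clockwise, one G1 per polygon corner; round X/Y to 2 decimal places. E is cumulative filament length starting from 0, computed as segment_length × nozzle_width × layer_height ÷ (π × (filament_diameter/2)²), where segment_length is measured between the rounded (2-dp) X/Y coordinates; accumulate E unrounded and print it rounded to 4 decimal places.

G0 X7.66 Y0.00 Z7.68
G1 X8.04 Y-1.42 E0.0367
G1 X9.08 Y-2.46 E0.0734
G1 X10.50 Y-2.84 E0.1100
G1 X11.92 Y-2.46 E0.1467
G1 X12.96 Y-1.42 E0.1834
G1 X13.34 Y0.00 E0.2201
G1 X12.96 Y1.42 E0.2567
G1 X11.92 Y2.46 E0.2934
G1 X10.50 Y2.84 E0.3301
G1 X9.08 Y2.46 E0.3667
G1 X8.04 Y1.42 E0.4034
G1 X7.66 Y0.00 E0.4401

At z = 7.68 mm: the r=6 sphere slices to a regular 12-gon of circumradius 5.760 (√(r²−h²) with h=1.68 from center); the cube at (16, 0.5) is not intersected at this z (z outside [9, 27]); Taking the intersection: at least one operand is absent at this height, so nothing remains; the r=4 sphere at (10.5, 0) slices to a regular 12-gon of circumradius 2.837 (√(r²−h²) with h=2.82 from center); Taking the union: only the r=4 sphere at (10.5, 0) is present, so the union is just that shape — 1 connected region. The outline is a single polygon with 12 vertices. Extrusion per mm of travel: 0.25 × 0.24 / (π × 0.875²) = 0.024945. Accumulating E over each segment gives final E = 0.4401.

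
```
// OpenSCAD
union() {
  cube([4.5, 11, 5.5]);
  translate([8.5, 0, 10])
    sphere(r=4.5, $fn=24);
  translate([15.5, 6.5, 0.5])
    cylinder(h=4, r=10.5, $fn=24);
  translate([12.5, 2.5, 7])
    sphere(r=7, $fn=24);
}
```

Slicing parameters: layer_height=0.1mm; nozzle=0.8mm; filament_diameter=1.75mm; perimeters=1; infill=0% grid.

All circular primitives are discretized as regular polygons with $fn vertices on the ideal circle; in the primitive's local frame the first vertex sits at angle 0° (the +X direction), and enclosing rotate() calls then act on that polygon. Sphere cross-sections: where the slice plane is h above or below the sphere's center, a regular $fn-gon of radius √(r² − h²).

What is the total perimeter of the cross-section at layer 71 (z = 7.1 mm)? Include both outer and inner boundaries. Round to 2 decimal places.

45.10 mm

At z = 7.1 mm: the cube is not intersected at this z (z outside [0, 5.5]); the r=4.5 sphere at (8.5, 0) slices to a regular 24-gon of circumradius 3.441 (√(r²−h²) with h=2.9 from center) (perimeter = 2·24·3.441·sin(180°/24) = 21.56 mm); the cylinder at (15.5, 6.5) is absent (z outside [0.5, 4.5]); the r=7 sphere at (12.5, 2.5) slices to a regular 24-gon of circumradius 6.999 (√(r²−h²) with h=0.1 from center) (perimeter = 2·24·6.999·sin(180°/24) = 43.85 mm); Combining (union): the regions partially overlap (shared area 31.43 mm²), so the edge portions inside another operand are dropped and the merged outline is re-measured after clipping — boundary = 45.10 mm. Overall, the cross-section is a single solid region. Total boundary length (outer) = 45.10 mm.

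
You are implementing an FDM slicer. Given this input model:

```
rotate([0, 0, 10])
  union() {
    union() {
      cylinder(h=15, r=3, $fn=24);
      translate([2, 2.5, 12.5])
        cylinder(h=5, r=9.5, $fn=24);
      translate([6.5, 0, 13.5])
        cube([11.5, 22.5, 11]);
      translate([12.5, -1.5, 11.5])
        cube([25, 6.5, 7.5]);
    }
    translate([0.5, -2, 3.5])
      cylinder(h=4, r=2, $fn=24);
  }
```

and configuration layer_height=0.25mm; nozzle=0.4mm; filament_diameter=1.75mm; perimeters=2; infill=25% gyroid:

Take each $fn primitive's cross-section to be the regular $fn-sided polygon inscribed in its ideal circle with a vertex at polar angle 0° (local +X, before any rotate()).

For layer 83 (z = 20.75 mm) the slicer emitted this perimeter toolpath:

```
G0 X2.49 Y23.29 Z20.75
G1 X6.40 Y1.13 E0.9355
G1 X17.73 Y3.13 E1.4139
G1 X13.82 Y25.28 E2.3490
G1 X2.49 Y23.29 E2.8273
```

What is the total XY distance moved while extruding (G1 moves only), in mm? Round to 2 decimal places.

Sum the Euclidean lengths of each G1 segment: total = 68.00 mm.

68.00 mm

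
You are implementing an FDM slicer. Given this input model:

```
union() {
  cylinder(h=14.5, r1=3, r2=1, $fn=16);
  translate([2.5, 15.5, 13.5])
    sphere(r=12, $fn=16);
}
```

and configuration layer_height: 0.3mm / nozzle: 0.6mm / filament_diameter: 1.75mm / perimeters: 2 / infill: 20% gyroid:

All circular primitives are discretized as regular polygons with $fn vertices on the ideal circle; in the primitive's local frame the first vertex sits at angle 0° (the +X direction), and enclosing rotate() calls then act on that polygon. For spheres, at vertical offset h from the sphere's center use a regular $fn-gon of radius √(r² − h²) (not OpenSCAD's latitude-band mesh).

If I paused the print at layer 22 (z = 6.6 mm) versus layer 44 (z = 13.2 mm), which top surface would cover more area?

layer 44 (z = 13.2 mm)

Layer 22 (z = 6.6): the cone: at t=0.455 of its height the radius interpolates to r₁+(r₂−r₁)t = 2.090, giving a regular 16-gon of that circumradius (area = (16/2)·2.090²·sin(360°/16) = 13.37 mm²); the r=12 sphere at (2.5, 15.5) contributes a regular 16-gon of circumradius √(12²−6.9²) = 9.818 (area = (16/2)·9.818²·sin(360°/16) = 295.09 mm²); Merging all regions: the 2 present regions are separate (no shared area or edge), so areas and boundary lengths simply add and each stays a separate island — area = 308.46 mm². So its area = 308.46 mm². Layer 44 (z = 13.2): the cone contributes a regular 16-gon of circumradius 1.179 (interpolated between r1=3 and r2=1 at t=0.910) (area = (16/2)·1.179²·sin(360°/16) = 4.26 mm²); the r=12 sphere at (2.5, 15.5) contributes a regular 16-gon of circumradius √(12²−0.3²) = 11.996 (area = (16/2)·11.996²·sin(360°/16) = 440.58 mm²); Taking the union: the 2 present regions are separate (no shared area or edge), so areas and boundary lengths simply add and each stays a separate island — area = 444.83 mm². So its area = 444.83 mm². Layer 44 is larger (444.83 vs 308.46 mm²).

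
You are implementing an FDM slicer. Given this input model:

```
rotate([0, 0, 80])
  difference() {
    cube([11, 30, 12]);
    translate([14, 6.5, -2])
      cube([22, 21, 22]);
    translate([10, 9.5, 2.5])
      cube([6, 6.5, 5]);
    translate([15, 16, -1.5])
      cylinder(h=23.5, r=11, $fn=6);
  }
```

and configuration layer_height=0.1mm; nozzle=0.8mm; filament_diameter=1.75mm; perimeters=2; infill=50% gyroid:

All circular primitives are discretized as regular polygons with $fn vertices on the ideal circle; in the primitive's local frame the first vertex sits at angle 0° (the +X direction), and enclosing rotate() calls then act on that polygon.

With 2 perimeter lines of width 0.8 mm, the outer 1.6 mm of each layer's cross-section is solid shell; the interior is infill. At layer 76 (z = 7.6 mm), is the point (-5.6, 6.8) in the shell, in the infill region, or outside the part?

At z = 7.6 mm: the cube (footprint 11×30) is included at this height; the 22×21 cube at (14, 6.5) contributes its full rectangle; the cube at (10, 9.5) is absent (z outside [2.5, 7.5]); the r=11 cylinder at (15, 16) contributes a regular 6-gon of circumradius 11; Subtracting the remaining from the first: starting from the 11×30 cube, the 22×21 cube at (14, 6.5) misses the remaining region (no effect); the r=11 cylinder at (15, 16) partially overlaps it — only the 80.97 mm² overlap (of its 314.37 mm²) is removed, clipping the outline — 1 connected region; (rotated 80° about Z; rotation is an isometry so areas/perimeters/island counts are preserved). Overall, the cross-section is a single solid region. Undo the 80° rotation: the query point maps to (5.724, 6.696) in the un-rotated model frame. The nearest boundary edge runs (4.00, 16.00)→(9.50, 6.47); distance from the point to it = 3.16 mm. The point is inside the cross-section and 3.16 mm from the nearest boundary — more than the 1.6 mm shell width (2 × 0.8), so it's in the infill interior.

infill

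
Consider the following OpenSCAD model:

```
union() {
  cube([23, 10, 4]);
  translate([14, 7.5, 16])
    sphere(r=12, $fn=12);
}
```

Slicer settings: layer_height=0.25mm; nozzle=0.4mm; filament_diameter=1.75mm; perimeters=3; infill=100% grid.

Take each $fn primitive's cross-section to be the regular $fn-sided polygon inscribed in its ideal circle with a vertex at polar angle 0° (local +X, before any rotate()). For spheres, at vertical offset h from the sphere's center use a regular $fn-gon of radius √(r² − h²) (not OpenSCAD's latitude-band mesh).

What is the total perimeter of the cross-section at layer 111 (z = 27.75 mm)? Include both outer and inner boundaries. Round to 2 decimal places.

15.14 mm

At z = 27.75 mm: the cube is not intersected at this z (z outside [0, 4]); the sphere at (14, 7.5): section is a regular 12-gon, circumradius = √(r²−h²) = √(12²−11.75²) = 2.437 (perimeter = 2·12·2.437·sin(180°/12) = 15.14 mm); Combining (union): only the r=12 sphere at (14, 7.5) is present, so the union is just that shape — boundary = 15.14 mm. Overall, the cross-section is a single solid region. Total boundary length (outer) = 15.14 mm.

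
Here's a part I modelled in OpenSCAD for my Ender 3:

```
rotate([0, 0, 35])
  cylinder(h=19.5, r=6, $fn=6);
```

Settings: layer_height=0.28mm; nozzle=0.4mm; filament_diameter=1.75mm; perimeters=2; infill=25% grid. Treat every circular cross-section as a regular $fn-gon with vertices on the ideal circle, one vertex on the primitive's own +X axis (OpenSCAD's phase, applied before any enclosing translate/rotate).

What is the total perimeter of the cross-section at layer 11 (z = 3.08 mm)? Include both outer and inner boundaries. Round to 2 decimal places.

At z = 3.08 mm: the cylinder: section is a regular 6-gon, circumradius r=6 (perimeter = 2·6·6.000·sin(180°/6) = 36.00 mm); (rotated 35° about Z; rotation is an isometry so areas/perimeters/island counts are preserved). Overall, the cross-section is a single solid region. Total boundary length (outer) = 36.00 mm.

36.00 mm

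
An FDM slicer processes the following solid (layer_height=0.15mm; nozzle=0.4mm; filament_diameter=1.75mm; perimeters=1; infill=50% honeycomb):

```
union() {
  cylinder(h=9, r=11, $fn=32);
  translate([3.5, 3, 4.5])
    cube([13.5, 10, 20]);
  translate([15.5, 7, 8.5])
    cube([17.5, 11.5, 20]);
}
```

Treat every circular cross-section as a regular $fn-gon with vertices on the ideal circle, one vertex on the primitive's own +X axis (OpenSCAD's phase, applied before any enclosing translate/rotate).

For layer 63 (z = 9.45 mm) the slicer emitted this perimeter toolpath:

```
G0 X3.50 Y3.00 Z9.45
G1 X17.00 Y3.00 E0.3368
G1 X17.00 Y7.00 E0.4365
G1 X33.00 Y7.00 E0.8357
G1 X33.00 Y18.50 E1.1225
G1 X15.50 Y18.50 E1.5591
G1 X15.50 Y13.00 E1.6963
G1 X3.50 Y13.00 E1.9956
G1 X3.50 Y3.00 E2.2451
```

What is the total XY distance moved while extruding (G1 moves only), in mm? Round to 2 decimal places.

90.00 mm

Sum the Euclidean lengths of each G1 segment: total = 90.00 mm.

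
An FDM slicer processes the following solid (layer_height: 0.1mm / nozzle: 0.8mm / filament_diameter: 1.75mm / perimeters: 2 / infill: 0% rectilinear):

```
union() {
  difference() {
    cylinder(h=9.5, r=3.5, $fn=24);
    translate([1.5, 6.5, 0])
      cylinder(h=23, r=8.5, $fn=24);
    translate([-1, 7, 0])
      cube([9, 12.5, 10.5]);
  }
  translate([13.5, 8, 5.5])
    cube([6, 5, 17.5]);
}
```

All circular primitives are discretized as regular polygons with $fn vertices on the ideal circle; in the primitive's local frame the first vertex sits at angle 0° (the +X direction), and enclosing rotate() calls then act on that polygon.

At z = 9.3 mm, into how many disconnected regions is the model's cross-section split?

At z = 9.3 mm: the r=3.5 cylinder contributes a regular 24-gon of circumradius 3.5; the r=8.5 cylinder at (1.5, 6.5) gives a regular 24-gon of circumradius 8.5 (constant along its height); the cube at (-1, 7) (footprint 9×12.5) is included at this height; After the difference (first − rest): starting from the r=3.5 cylinder, the r=8.5 cylinder at (1.5, 6.5) partially overlaps it — only the 29.59 mm² overlap (of its 224.40 mm²) is removed, clipping the outline; the 9×12.5 cube at (-1, 7) misses the remaining region (no effect) — 1 connected region; the cube at (13.5, 8) is present — its section is the full 6×5 rectangle; Combining (union): the 2 present regions are separate (no shared area or edge), so areas and boundary lengths simply add and each stays a separate island — 2 connected regions. The result has 2 disconnected regions.

2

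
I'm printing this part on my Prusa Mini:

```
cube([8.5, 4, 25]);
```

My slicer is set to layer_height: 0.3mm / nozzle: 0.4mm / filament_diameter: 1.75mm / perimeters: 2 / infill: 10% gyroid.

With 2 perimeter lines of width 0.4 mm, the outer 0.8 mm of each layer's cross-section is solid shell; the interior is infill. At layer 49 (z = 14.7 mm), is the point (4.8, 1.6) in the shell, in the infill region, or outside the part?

At z = 14.7 mm: the 8.5×4 cube contributes its full rectangle. Overall, the cross-section is a single solid region. The nearest boundary edge runs (0.00, 0.00)→(8.50, 0.00); distance from the point to it = 1.60 mm. The point is inside the cross-section and 1.60 mm from the nearest boundary — more than the 0.8 mm shell width (2 × 0.4), so it's in the infill interior.

infill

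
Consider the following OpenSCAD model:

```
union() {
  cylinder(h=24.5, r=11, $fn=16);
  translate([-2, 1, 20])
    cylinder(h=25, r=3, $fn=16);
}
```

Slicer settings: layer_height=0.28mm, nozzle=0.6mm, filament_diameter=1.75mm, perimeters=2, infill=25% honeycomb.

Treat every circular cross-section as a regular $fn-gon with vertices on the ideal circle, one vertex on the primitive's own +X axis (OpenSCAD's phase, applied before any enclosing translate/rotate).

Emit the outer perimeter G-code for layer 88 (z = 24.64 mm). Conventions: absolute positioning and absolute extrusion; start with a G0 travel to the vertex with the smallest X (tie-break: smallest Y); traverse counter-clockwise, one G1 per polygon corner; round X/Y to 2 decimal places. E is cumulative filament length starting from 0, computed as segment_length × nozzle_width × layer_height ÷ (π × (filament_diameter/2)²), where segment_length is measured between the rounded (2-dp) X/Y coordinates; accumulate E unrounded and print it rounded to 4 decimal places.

G0 X-5.00 Y1.00 Z24.64
G1 X-4.77 Y-0.15 E0.0819
G1 X-4.12 Y-1.12 E0.1635
G1 X-3.15 Y-1.77 E0.2450
G1 X-2.00 Y-2.00 E0.3269
G1 X-0.85 Y-1.77 E0.4089
G1 X0.12 Y-1.12 E0.4904
G1 X0.77 Y-0.15 E0.5720
G1 X1.00 Y1.00 E0.6539
G1 X0.77 Y2.15 E0.7358
G1 X0.12 Y3.12 E0.8173
G1 X-0.85 Y3.77 E0.8989
G1 X-2.00 Y4.00 E0.9808
G1 X-3.15 Y3.77 E1.0627
G1 X-4.12 Y3.12 E1.1443
G1 X-4.77 Y2.15 E1.2258
G1 X-5.00 Y1.00 E1.3078

At z = 24.64 mm: the cylinder is absent (z outside [0, 24.5]); the r=3 cylinder at (-2, 1) contributes a regular 16-gon of circumradius 3; Combining (union): only the r=3 cylinder at (-2, 1) is present, so the union is just that shape — 1 connected region. The outline is a single polygon with 16 vertices. Extrusion per mm of travel: 0.6 × 0.28 / (π × 0.875²) = 0.069846. Accumulating E over each segment gives final E = 1.3078.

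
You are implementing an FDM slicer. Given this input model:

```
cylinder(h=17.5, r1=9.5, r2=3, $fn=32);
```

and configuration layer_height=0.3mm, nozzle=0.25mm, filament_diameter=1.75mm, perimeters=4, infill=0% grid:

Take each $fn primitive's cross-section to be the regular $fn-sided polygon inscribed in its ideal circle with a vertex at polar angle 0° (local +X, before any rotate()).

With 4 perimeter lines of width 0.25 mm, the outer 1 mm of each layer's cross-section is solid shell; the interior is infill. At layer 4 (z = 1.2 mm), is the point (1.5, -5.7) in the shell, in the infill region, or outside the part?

infill

At z = 1.2 mm: the cone contributes a regular 32-gon of circumradius 9.054 (interpolated between r1=9.5 and r2=3 at t=0.069). Overall, the cross-section is a single solid region. The nearest boundary edge runs (1.77, -8.88)→(3.46, -8.37); distance from the point to it = 3.12 mm. The point is inside the cross-section and 3.12 mm from the nearest boundary — more than the 1 mm shell width (4 × 0.25), so it's in the infill interior.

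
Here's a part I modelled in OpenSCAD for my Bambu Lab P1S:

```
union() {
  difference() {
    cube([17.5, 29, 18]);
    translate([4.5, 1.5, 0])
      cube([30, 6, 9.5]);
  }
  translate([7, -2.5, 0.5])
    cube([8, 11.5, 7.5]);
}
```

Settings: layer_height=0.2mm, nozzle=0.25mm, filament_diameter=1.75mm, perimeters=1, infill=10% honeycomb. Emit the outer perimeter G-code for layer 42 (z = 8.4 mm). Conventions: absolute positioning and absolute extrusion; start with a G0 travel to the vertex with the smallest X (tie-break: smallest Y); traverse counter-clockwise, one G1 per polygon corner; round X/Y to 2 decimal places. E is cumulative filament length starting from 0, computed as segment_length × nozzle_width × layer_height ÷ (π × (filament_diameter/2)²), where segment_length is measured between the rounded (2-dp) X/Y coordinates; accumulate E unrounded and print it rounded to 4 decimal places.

At z = 8.4 mm: the cube is present — its section is the full 17.5×29 rectangle; the cube at (4.5, 1.5) (footprint 30×6) is included at this height; Taking the first minus the rest: starting from the 17.5×29 cube, the 30×6 cube at (4.5, 1.5) partially overlaps it — only the 78.00 mm² overlap (of its 180.00 mm²) is removed, clipping the outline — 1 connected region; the cube at (7, -2.5) is not intersected at this z (z outside [0.5, 8]); Taking the union: only that combined region is present, so the union is just that shape — 1 connected region. The outline is a single polygon with 8 vertices. Extrusion per mm of travel: 0.25 × 0.2 / (π × 0.875²) = 0.020788. Accumulating E over each segment gives final E = 2.4737.

G0 X0.00 Y0.00 Z8.40
G1 X17.50 Y0.00 E0.3638
G1 X17.50 Y1.50 E0.3950
G1 X4.50 Y1.50 E0.6652
G1 X4.50 Y7.50 E0.7899
G1 X17.50 Y7.50 E1.0602
G1 X17.50 Y29.00 E1.5071
G1 X0.00 Y29.00 E1.8709
G1 X0.00 Y0.00 E2.4737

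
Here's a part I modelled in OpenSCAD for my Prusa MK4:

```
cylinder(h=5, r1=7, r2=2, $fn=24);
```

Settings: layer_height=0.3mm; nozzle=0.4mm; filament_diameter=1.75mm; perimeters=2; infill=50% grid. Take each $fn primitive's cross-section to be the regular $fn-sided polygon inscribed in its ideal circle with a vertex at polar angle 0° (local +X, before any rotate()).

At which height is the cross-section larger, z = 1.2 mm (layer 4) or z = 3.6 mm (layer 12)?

layer 4 (z = 1.2 mm)

Layer 4 (z = 1.2): the cone (r1=7→r2=2) has section circumradius 5.800 here — a regular 24-gon (area = (24/2)·5.800²·sin(360°/24) = 104.48 mm²). So its area = 104.48 mm². Layer 12 (z = 3.6): the cone contributes a regular 24-gon of circumradius 3.400 (interpolated between r1=7 and r2=2 at t=0.720) (area = (24/2)·3.400²·sin(360°/24) = 35.90 mm²). So its area = 35.90 mm². Layer 4 is larger (104.48 vs 35.90 mm²).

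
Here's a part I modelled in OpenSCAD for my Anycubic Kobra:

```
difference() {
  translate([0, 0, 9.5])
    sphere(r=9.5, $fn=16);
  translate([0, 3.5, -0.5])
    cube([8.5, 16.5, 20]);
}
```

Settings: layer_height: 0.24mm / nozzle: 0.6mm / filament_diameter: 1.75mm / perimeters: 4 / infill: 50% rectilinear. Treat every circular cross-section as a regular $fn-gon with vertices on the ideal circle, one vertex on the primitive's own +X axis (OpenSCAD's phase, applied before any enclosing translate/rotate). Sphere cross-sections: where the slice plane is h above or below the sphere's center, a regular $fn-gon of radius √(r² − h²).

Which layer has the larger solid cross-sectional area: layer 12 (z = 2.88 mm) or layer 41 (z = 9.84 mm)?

Layer 12 (z = 2.88): the sphere: section is a regular 16-gon, circumradius = √(r²−h²) = √(9.5²−6.62²) = 6.814 (area = (16/2)·6.814²·sin(360°/16) = 142.13 mm²); the cube at (0, 3.5) (footprint 8.5×16.5) is included at this height (area 140.25 mm²); After the difference (first − rest): starting from the r=9.5 sphere (142.13 mm²), the 8.5×16.5 cube at (0, 3.5) partially overlaps it — only the 13.09 mm² overlap (of its 140.25 mm²) is removed, clipping the outline — area = 129.04 mm². So its area = 129.04 mm². Layer 41 (z = 9.84): the r=9.5 sphere slices to a regular 16-gon of circumradius 9.494 (√(r²−h²) with h=0.34 from center) (area = (16/2)·9.494²·sin(360°/16) = 275.94 mm²); the cube at (0, 3.5) is present — its section is the full 8.5×16.5 rectangle (area 140.25 mm²); After the difference (first − rest): starting from the r=9.5 sphere (275.94 mm²), the 8.5×16.5 cube at (0, 3.5) partially overlaps it — only the 36.88 mm² overlap (of its 140.25 mm²) is removed, clipping the outline — area = 239.06 mm². So its area = 239.06 mm². Layer 41 is larger (239.06 vs 129.04 mm²).

layer 41 (z = 9.84 mm)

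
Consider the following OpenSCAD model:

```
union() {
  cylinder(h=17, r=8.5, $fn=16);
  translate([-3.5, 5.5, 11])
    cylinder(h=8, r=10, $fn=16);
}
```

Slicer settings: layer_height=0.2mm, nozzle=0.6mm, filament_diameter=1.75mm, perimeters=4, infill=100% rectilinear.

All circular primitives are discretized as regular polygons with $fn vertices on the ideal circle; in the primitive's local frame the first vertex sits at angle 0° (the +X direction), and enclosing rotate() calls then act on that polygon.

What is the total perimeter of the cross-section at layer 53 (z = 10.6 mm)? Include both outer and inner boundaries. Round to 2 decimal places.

53.06 mm

At z = 10.6 mm: the r=8.5 cylinder contributes a regular 16-gon of circumradius 8.5 (perimeter = 2·16·8.500·sin(180°/16) = 53.06 mm); the cylinder at (-3.5, 5.5) does not reach this height (z outside [11, 19]); Taking the union: only the r=8.5 cylinder is present, so the union is just that shape — boundary = 53.06 mm. Overall, the cross-section is a single solid region. Total boundary length (outer) = 53.06 mm.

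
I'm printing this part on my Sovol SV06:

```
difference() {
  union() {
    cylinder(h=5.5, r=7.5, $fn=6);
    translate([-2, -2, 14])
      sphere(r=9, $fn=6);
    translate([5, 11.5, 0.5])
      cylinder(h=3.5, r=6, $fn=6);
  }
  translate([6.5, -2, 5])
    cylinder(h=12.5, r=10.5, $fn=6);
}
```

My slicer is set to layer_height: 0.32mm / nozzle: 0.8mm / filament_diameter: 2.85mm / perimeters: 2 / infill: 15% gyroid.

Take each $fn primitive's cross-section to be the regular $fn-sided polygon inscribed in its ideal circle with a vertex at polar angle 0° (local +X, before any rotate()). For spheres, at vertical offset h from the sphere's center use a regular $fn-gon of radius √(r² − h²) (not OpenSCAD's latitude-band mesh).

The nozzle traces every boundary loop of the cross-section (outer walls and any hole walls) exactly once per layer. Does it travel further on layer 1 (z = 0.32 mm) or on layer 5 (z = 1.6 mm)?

layer 5 (z = 1.6 mm)

Layer 1 (z = 0.32): the r=7.5 cylinder gives a regular 6-gon of circumradius 7.5 (constant along its height) (perimeter = 2·6·7.500·sin(180°/6) = 45.00 mm); the sphere at (-2, -2) is absent (|z−center|=13.680 > r=9); the cylinder at (5, 11.5) does not reach this height (z outside [0.5, 4]); Combining (union): only the r=7.5 cylinder is present, so the union is just that shape — boundary = 45.00 mm; the cylinder at (6.5, -2) does not reach this height (z outside [5, 17.5]); Subtracting the remaining from the first: none of the subtracted shapes is present at this height, so the result so far is unchanged — boundary = 45.00 mm. So its perimeter = 45.00 mm. Layer 5 (z = 1.6): the r=7.5 cylinder gives a regular 6-gon of circumradius 7.5 (constant along its height) (perimeter = 2·6·7.500·sin(180°/6) = 45.00 mm); the sphere at (-2, -2) is absent (|z−center|=12.400 > r=9); the r=6 cylinder at (5, 11.5) contributes a regular 6-gon of circumradius 6 (perimeter = 2·6·6.000·sin(180°/6) = 36.00 mm); Merging all regions: the regions partially overlap (shared area 0.36 mm²), so the edge portions inside another operand are dropped and the merged outline is re-measured after clipping — boundary = 76.84 mm; the cylinder at (6.5, -2) is absent (z outside [5, 17.5]); After the difference (first − rest): none of the subtracted shapes is present at this height, so the result so far is unchanged — boundary = 76.84 mm. So its perimeter = 76.84 mm. Layer 5 is larger (76.84 vs 45.00 mm).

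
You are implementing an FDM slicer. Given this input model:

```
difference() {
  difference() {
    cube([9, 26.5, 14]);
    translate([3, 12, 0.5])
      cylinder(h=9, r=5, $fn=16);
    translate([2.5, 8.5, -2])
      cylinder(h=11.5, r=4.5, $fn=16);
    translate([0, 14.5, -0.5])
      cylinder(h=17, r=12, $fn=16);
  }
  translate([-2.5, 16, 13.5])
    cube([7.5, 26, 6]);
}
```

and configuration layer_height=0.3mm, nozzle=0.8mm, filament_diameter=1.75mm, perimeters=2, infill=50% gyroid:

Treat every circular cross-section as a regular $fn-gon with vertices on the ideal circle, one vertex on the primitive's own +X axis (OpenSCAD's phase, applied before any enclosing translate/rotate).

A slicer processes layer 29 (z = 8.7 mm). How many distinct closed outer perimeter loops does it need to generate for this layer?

At z = 8.7 mm: the cube (footprint 9×26.5) is included at this height; the r=5 cylinder at (3, 12) contributes a regular 16-gon of circumradius 5; the r=4.5 cylinder at (2.5, 8.5) gives a regular 16-gon of circumradius 4.5 (constant along its height); the r=12 cylinder at (0, 14.5) gives a regular 16-gon of circumradius 12 (constant along its height); Subtracting the remaining from the first: starting from the 9×26.5 cube, the r=5 cylinder at (3, 12) partially overlaps it — only the 65.92 mm² overlap (of its 76.54 mm²) is removed, clipping the outline; the r=4.5 cylinder at (2.5, 8.5) partially overlaps it — only the 19.33 mm² overlap (of its 61.99 mm²) is removed, clipping the outline; the r=12 cylinder at (0, 14.5) partially overlaps it — only the 105.30 mm² overlap (of its 440.85 mm²) is removed, clipping the outline — 2 connected regions; the cube at (-2.5, 16) is not intersected at this z (z outside [13.5, 19.5]); Taking the first minus the rest: none of the subtracted shapes is present at this height, so the result so far is unchanged — 2 connected regions. The result has 2 disconnected regions.

2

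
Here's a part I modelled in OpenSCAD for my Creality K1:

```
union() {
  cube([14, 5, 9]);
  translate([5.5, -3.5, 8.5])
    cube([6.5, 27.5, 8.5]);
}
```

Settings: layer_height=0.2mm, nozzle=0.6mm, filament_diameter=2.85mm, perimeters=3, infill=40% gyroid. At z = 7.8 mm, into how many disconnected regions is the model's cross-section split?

At z = 7.8 mm: the cube (footprint 14×5) is included at this height; the cube at (5.5, -3.5) does not reach this height (z outside [8.5, 17]); Combining (union): only the 14×5 cube is present, so the union is just that shape — 1 connected region. The result has 1 disconnected region.

1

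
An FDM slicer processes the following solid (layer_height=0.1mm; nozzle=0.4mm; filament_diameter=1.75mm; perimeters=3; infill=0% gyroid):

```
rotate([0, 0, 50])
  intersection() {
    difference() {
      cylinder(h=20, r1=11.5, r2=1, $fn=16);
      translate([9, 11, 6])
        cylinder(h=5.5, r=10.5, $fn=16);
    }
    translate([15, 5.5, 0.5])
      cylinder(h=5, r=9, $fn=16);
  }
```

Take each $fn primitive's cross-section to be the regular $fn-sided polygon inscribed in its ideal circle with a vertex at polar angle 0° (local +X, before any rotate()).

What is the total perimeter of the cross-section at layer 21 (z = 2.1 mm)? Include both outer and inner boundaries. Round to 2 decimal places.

22.19 mm

At z = 2.1 mm: the cone contributes a regular 16-gon of circumradius 10.398 (interpolated between r1=11.5 and r2=1 at t=0.105) (perimeter = 2·16·10.398·sin(180°/16) = 64.91 mm); the cylinder at (9, 11) is not intersected at this z (z outside [6, 11.5]); Taking the first minus the rest: none of the subtracted shapes is present at this height, so the cone is unchanged — boundary = 64.91 mm; the cylinder at (15, 5.5): section is a regular 16-gon, circumradius r=9 (perimeter = 2·16·9.000·sin(180°/16) = 56.19 mm); Taking the intersection: the r=9 cylinder at (15, 5.5) partially overlaps the result so far; clipping to the common part keeps 22.67 mm² — boundary = 22.19 mm; (whole slice rotated 50° about Z — lengths, areas and connectivity unchanged). Overall, the cross-section is a single solid region. Total boundary length (outer) = 22.19 mm.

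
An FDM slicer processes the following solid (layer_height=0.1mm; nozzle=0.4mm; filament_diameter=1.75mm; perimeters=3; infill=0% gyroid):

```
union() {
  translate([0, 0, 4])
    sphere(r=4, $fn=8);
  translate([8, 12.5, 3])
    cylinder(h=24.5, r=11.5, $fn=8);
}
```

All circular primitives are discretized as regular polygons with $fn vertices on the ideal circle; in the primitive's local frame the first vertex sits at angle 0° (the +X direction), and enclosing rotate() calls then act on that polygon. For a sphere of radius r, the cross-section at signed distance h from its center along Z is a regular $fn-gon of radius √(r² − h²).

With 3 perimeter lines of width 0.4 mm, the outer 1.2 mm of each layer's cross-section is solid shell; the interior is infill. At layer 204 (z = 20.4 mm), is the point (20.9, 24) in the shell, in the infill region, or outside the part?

outside

At z = 20.4 mm: the sphere is absent (|z−center|=16.400 > r=4); the r=11.5 cylinder at (8, 12.5) gives a regular 8-gon of circumradius 11.5 (constant along its height); Taking the union: only the r=11.5 cylinder at (8, 12.5) is present, so the union is just that shape — 1 connected region. Overall, the cross-section is a single solid region. The nearest boundary edge runs (19.50, 12.50)→(16.13, 20.63); distance from the point to it = 5.84 mm. The point is not inside any of the regions above, so it lies outside the cross-section (5.84 mm from the nearest boundary).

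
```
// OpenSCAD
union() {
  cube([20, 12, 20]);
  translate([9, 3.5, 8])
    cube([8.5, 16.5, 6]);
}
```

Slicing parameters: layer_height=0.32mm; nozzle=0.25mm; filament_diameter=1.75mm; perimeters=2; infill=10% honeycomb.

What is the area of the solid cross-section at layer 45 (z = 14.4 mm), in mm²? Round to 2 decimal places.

240.00 mm²

At z = 14.4 mm: the cube (footprint 20×12) is included at this height (area 240.00 mm²); the cube at (9, 3.5) is absent (z outside [8, 14]); Combining (union): only the 20×12 cube is present, so the union is just that shape — area = 240.00 mm². Overall, the cross-section is a single solid region. Net area = 240.00 mm².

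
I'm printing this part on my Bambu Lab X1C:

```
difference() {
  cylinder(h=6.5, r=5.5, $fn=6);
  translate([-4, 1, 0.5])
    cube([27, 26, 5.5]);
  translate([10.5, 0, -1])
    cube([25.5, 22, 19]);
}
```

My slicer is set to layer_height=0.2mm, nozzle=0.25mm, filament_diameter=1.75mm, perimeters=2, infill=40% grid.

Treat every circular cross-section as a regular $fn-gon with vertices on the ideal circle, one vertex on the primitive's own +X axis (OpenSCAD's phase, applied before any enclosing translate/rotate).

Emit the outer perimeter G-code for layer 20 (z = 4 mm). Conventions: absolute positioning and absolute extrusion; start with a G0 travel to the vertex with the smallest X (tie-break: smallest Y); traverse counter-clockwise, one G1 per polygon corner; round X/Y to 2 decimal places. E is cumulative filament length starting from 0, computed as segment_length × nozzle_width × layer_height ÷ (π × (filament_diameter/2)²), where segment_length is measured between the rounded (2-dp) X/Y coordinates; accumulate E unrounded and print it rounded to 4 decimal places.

At z = 4 mm: the r=5.5 cylinder contributes a regular 6-gon of circumradius 5.5; the 27×26 cube at (-4, 1) contributes its full rectangle; the cube at (10.5, 0) is present — its section is the full 25.5×22 rectangle; After the difference (first − rest): starting from the r=5.5 cylinder, the 27×26 cube at (-4, 1) partially overlaps it — only the 28.14 mm² overlap (of its 702.00 mm²) is removed, clipping the outline; the 25.5×22 cube at (10.5, 0) misses the remaining region (no effect) — 1 connected region. The outline is a single polygon with 7 vertices. Extrusion per mm of travel: 0.25 × 0.2 / (π × 0.875²) = 0.020788. Accumulating E over each segment gives final E = 0.6480.

G0 X-5.50 Y0.00 Z4.00
G1 X-2.75 Y-4.76 E0.1143
G1 X2.75 Y-4.76 E0.2286
G1 X5.50 Y0.00 E0.3429
G1 X4.92 Y1.00 E0.3669
G1 X-4.00 Y1.00 E0.5523
G1 X-4.00 Y2.60 E0.5856
G1 X-5.50 Y0.00 E0.6480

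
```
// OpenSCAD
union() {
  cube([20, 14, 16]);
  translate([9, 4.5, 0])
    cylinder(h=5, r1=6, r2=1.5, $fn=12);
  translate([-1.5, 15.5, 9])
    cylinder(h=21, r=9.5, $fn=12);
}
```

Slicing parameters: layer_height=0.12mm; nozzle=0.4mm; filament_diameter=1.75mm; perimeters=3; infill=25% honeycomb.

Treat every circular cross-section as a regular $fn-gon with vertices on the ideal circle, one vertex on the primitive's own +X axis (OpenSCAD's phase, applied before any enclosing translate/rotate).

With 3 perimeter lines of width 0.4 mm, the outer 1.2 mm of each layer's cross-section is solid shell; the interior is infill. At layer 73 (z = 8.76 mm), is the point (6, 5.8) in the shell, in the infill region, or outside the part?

infill

At z = 8.76 mm: the 20×14 cube contributes its full rectangle; the cone at (9, 4.5) is absent (z outside [0, 5]); the cylinder at (-1.5, 15.5) is not intersected at this z (z outside [9, 30]); Merging all regions: only the 20×14 cube is present, so the union is just that shape — 1 connected region. Overall, the cross-section is a single solid region. The nearest boundary edge runs (0.00, 0.00)→(20.00, 0.00); distance from the point to it = 5.80 mm. The point is inside the cross-section and 5.80 mm from the nearest boundary — more than the 1.2 mm shell width (3 × 0.4), so it's in the infill interior.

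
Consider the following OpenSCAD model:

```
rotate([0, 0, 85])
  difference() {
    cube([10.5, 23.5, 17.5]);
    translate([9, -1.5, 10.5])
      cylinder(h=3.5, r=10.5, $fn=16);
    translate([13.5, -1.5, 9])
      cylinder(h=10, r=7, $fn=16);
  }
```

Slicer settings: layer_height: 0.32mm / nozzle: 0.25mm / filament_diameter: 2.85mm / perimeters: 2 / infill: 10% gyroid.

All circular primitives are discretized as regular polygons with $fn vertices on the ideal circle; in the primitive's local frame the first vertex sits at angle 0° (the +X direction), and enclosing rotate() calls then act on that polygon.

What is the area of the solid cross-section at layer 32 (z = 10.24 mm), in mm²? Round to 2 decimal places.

At z = 10.24 mm: the cube is present — its section is the full 10.5×23.5 rectangle (area 246.75 mm²); the cylinder at (9, -1.5) is absent (z outside [10.5, 14]); the r=7 cylinder at (13.5, -1.5) contributes a regular 16-gon of circumradius 7 (area = (16/2)·7.000²·sin(360°/16) = 150.01 mm²); Subtracting the remaining from the first: starting from the 10.5×23.5 cube (246.75 mm²), the r=7 cylinder at (13.5, -1.5) partially overlaps it — only the 11.65 mm² overlap (of its 150.01 mm²) is removed, clipping the outline — area = 235.10 mm²; (rotated 85° about Z; rotation is an isometry so areas/perimeters/island counts are preserved). Overall, the cross-section is a single solid region. Net area = 235.10 mm².

235.10 mm²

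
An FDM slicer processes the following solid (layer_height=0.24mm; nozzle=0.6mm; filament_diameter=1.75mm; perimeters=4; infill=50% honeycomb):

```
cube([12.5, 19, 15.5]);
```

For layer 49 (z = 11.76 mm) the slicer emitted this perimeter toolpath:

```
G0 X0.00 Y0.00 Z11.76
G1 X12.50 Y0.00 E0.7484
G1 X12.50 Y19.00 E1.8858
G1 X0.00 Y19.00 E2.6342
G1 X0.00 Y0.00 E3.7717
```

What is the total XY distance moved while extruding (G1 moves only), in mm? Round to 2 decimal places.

Sum the Euclidean lengths of each G1 segment: total = 63.00 mm.

63.00 mm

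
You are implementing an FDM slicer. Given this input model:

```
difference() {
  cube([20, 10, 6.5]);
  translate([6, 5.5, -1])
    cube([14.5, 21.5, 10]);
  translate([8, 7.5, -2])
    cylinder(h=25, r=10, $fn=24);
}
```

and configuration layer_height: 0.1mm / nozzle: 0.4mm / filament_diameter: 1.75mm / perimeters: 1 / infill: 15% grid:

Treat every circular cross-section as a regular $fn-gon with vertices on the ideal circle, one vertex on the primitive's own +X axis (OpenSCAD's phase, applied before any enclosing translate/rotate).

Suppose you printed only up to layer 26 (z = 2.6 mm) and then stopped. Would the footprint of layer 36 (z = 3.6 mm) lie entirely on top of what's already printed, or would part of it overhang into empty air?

Compare the two slices. At z = 2.6: the cube is present — its section is the full 20×10 rectangle (area 200.00 mm²); the cube at (6, 5.5) (footprint 14.5×21.5) is included at this height (area 311.75 mm²); the r=10 cylinder at (8, 7.5) contributes a regular 24-gon of circumradius 10 (area = (24/2)·10.000²·sin(360°/24) = 310.58 mm²); Subtracting the remaining from the first: starting from the 20×10 cube (200.00 mm²), the 14.5×21.5 cube at (6, 5.5) partially overlaps it — only the 63.00 mm² overlap (of its 311.75 mm²) is removed, clipping the outline; the r=10 cylinder at (8, 7.5) partially overlaps it — only the 116.92 mm² overlap (of its 310.58 mm²) is removed, clipping the outline — area = 20.08 mm². At z = 3.6: the 20×10 cube contributes its full rectangle (area 200.00 mm²); the cube at (6, 5.5) is present — its section is the full 14.5×21.5 rectangle (area 311.75 mm²); the r=10 cylinder at (8, 7.5) gives a regular 24-gon of circumradius 10 (constant along its height) (area = (24/2)·10.000²·sin(360°/24) = 310.58 mm²); Taking the first minus the rest: starting from the 20×10 cube (200.00 mm²), the 14.5×21.5 cube at (6, 5.5) partially overlaps it — only the 63.00 mm² overlap (of its 311.75 mm²) is removed, clipping the outline; the r=10 cylinder at (8, 7.5) partially overlaps it — only the 116.92 mm² overlap (of its 310.58 mm²) is removed, clipping the outline — area = 20.08 mm². Checking containment: the cross-section at z = 3.6 is a subset of the cross-section at z = 2.6.

entirely on top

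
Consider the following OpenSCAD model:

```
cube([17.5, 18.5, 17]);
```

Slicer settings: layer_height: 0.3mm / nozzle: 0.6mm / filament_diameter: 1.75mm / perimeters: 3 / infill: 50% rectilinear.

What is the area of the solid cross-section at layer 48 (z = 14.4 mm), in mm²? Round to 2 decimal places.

323.75 mm²

At z = 14.4 mm: the cube (footprint 17.5×18.5) is included at this height (area 323.75 mm²). Overall, the cross-section is a single solid region. Net area = 323.75 mm².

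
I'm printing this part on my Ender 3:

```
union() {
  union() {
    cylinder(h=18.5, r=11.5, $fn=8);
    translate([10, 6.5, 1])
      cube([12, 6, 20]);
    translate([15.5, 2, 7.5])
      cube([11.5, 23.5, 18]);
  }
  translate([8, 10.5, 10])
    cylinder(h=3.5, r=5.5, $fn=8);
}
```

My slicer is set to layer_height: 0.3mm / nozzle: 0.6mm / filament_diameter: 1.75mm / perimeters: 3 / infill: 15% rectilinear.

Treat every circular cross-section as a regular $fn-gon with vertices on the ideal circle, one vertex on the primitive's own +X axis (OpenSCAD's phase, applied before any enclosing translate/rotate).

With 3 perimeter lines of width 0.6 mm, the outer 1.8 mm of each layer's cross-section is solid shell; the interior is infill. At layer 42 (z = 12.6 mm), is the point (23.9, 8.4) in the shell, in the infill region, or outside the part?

At z = 12.6 mm: the r=11.5 cylinder contributes a regular 8-gon of circumradius 11.5; the cube at (10, 6.5) (footprint 12×6) is included at this height; the 11.5×23.5 cube at (15.5, 2) contributes its full rectangle; Combining (union): the regions partially overlap (shared area 39.00 mm²), so overlapping operands fuse into one piece — 2 connected regions; the r=5.5 cylinder at (8, 10.5) contributes a regular 8-gon of circumradius 5.5; Taking the union: the regions partially overlap (shared area 33.86 mm²), so overlapping operands fuse into one piece — 1 connected region. Overall, the cross-section is a single solid region. The nearest boundary edge runs (27.00, 25.50)→(27.00, 2.00); distance from the point to it = 3.10 mm. The point is inside the cross-section and 3.10 mm from the nearest boundary — more than the 1.8 mm shell width (3 × 0.6), so it's in the infill interior.

infill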